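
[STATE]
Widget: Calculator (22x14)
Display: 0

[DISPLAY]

                     0
┌───┬───┬───┬───┐     
│ 7 │ 8 │ 9 │ ÷ │     
├───┼───┼───┼───┤     
│ 4 │ 5 │ 6 │ × │     
├───┼───┼───┼───┤     
│ 1 │ 2 │ 3 │ - │     
├───┼───┼───┼───┤     
│ 0 │ . │ = │ + │     
├───┼───┼───┼───┤     
│ C │ MC│ MR│ M+│     
└───┴───┴───┴───┘     
                      
                      


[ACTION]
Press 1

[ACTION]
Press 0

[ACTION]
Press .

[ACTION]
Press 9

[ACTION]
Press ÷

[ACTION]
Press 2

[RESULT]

                     2
┌───┬───┬───┬───┐     
│ 7 │ 8 │ 9 │ ÷ │     
├───┼───┼───┼───┤     
│ 4 │ 5 │ 6 │ × │     
├───┼───┼───┼───┤     
│ 1 │ 2 │ 3 │ - │     
├───┼───┼───┼───┤     
│ 0 │ . │ = │ + │     
├───┼───┼───┼───┤     
│ C │ MC│ MR│ M+│     
└───┴───┴───┴───┘     
                      
                      


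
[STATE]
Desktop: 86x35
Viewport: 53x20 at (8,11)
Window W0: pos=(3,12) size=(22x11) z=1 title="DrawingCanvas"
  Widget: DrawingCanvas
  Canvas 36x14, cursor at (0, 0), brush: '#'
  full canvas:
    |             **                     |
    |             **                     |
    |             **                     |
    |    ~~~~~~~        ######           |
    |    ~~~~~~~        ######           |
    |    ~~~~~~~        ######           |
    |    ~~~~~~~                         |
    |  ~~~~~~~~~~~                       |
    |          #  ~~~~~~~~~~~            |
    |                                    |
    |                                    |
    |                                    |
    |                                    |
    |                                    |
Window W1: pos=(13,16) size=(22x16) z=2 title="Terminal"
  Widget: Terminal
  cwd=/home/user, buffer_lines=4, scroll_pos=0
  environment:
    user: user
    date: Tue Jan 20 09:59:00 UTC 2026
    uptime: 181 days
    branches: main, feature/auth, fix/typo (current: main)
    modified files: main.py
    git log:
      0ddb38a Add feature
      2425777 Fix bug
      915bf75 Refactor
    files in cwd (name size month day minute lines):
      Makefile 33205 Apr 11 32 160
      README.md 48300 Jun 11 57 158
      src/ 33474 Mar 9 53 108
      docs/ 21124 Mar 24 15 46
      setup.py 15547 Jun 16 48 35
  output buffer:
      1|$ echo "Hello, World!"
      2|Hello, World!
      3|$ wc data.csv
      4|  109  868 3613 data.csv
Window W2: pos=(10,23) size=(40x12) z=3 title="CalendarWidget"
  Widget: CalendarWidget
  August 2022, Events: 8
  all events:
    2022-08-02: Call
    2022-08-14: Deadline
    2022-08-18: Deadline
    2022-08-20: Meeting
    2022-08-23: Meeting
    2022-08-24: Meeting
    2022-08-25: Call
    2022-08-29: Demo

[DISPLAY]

                                                     
━━━━━━━━━━━━━━━━┓                                    
wingCanvas      ┃                                    
────────────────┨                                    
         **     ┃                                    
     ┏━━━━━━━━━━━━━━━━━━━━┓                          
     ┃ Terminal           ┃                          
~~~~~┠────────────────────┨                          
~~~~~┃$ echo "Hello, World┃                          
~~~~~┃Hello, World!       ┃                          
~~~~~┃$ wc data.csv       ┃                          
━━━━━┃  109  868 3613 data┃                          
  ┏━━━━━━━━━━━━━━━━━━━━━━━━━━━━━━━━━━━━━━┓           
  ┃ CalendarWidget                       ┃           
  ┠──────────────────────────────────────┨           
  ┃             August 2022              ┃           
  ┃Mo Tu We Th Fr Sa Su                  ┃           
  ┃ 1  2*  3  4  5  6  7                 ┃           
  ┃ 8  9 10 11 12 13 14*                 ┃           
  ┃15 16 17 18* 19 20* 21                ┃           


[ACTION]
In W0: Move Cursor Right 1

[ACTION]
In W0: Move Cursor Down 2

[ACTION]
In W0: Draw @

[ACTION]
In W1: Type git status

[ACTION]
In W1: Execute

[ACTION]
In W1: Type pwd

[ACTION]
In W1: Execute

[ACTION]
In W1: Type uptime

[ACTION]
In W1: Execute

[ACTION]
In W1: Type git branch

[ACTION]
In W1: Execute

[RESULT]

                                                     
━━━━━━━━━━━━━━━━┓                                    
wingCanvas      ┃                                    
────────────────┨                                    
         **     ┃                                    
     ┏━━━━━━━━━━━━━━━━━━━━┓                          
     ┃ Terminal           ┃                          
~~~~~┠────────────────────┨                          
~~~~~┃Changes not staged f┃                          
~~~~~┃                    ┃                          
~~~~~┃        modified:   ┃                          
━━━━━┃$ pwd               ┃                          
  ┏━━━━━━━━━━━━━━━━━━━━━━━━━━━━━━━━━━━━━━┓           
  ┃ CalendarWidget                       ┃           
  ┠──────────────────────────────────────┨           
  ┃             August 2022              ┃           
  ┃Mo Tu We Th Fr Sa Su                  ┃           
  ┃ 1  2*  3  4  5  6  7                 ┃           
  ┃ 8  9 10 11 12 13 14*                 ┃           
  ┃15 16 17 18* 19 20* 21                ┃           


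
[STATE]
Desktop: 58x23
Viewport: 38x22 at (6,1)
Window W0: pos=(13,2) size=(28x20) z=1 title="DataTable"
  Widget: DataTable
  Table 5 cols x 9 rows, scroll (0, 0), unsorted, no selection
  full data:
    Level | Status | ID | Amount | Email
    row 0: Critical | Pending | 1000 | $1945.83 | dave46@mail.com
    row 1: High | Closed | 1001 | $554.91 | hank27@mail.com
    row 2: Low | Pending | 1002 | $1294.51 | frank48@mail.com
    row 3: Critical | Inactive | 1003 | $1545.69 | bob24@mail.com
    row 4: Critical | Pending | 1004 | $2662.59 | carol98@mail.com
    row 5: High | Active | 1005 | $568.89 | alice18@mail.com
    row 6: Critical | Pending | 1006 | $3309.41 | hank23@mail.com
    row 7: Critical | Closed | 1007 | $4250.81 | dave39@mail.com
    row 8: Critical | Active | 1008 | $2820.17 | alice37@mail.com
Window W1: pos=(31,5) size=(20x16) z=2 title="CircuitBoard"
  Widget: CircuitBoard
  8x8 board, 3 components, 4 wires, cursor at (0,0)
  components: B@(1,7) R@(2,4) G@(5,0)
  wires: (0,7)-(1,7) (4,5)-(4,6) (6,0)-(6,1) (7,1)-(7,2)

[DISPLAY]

                                      
       ┏━━━━━━━━━━━━━━━━━━━━━━━━━━┓   
       ┃ DataTable                ┃   
       ┠──────────────────────────┨   
       ┃Level   │Status  ┏━━━━━━━━━━━━
       ┃────────┼────────┃ CircuitBoar
       ┃Critical│Pending ┠────────────
       ┃High    │Closed  ┃   0 1 2 3 4
       ┃Low     │Pending ┃0  [.]      
       ┃Critical│Inactive┃            
       ┃Critical│Pending ┃1           
       ┃High    │Active  ┃            
       ┃Critical│Pending ┃2           
       ┃Critical│Closed  ┃            
       ┃Critical│Active  ┃3           
       ┃                 ┃            
       ┃                 ┃4           
       ┃                 ┃            
       ┃                 ┃5   G       
       ┃                 ┗━━━━━━━━━━━━
       ┗━━━━━━━━━━━━━━━━━━━━━━━━━━┛   
                                      


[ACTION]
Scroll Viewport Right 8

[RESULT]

                                      
━━━━━━━━━━━━━━━━━━━━━━━━━━┓           
 DataTable                ┃           
──────────────────────────┨           
Level   │Status  ┏━━━━━━━━━━━━━━━━━━┓ 
────────┼────────┃ CircuitBoard     ┃ 
Critical│Pending ┠──────────────────┨ 
High    │Closed  ┃   0 1 2 3 4 5 6 7┃ 
Low     │Pending ┃0  [.]            ┃ 
Critical│Inactive┃                  ┃ 
Critical│Pending ┃1                 ┃ 
High    │Active  ┃                  ┃ 
Critical│Pending ┃2                 ┃ 
Critical│Closed  ┃                  ┃ 
Critical│Active  ┃3                 ┃ 
                 ┃                  ┃ 
                 ┃4                 ┃ 
                 ┃                  ┃ 
                 ┃5   G             ┃ 
                 ┗━━━━━━━━━━━━━━━━━━┛ 
━━━━━━━━━━━━━━━━━━━━━━━━━━┛           
                                      


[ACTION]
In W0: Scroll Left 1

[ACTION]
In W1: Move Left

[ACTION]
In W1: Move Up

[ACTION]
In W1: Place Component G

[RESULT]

                                      
━━━━━━━━━━━━━━━━━━━━━━━━━━┓           
 DataTable                ┃           
──────────────────────────┨           
Level   │Status  ┏━━━━━━━━━━━━━━━━━━┓ 
────────┼────────┃ CircuitBoard     ┃ 
Critical│Pending ┠──────────────────┨ 
High    │Closed  ┃   0 1 2 3 4 5 6 7┃ 
Low     │Pending ┃0  [G]            ┃ 
Critical│Inactive┃                  ┃ 
Critical│Pending ┃1                 ┃ 
High    │Active  ┃                  ┃ 
Critical│Pending ┃2                 ┃ 
Critical│Closed  ┃                  ┃ 
Critical│Active  ┃3                 ┃ 
                 ┃                  ┃ 
                 ┃4                 ┃ 
                 ┃                  ┃ 
                 ┃5   G             ┃ 
                 ┗━━━━━━━━━━━━━━━━━━┛ 
━━━━━━━━━━━━━━━━━━━━━━━━━━┛           
                                      


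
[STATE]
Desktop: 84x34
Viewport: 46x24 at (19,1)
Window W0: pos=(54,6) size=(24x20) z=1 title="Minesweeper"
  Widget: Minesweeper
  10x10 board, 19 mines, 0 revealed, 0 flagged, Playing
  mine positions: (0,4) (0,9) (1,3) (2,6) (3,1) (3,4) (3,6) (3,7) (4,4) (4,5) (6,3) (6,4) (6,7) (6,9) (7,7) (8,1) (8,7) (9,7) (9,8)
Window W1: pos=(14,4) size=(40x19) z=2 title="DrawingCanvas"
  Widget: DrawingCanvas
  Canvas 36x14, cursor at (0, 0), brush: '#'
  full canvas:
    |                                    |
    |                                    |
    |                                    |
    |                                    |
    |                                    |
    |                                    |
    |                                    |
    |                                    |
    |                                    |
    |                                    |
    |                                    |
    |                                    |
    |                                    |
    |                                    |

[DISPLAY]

                                              
                                              
                                              
━━━━━━━━━━━━━━━━━━━━━━━━━━━━━━━━━━┓           
wingCanvas                        ┃           
──────────────────────────────────┨┏━━━━━━━━━━
                                  ┃┃ Minesweep
                                  ┃┠──────────
                                  ┃┃■■■■■■■■■■
                                  ┃┃■■■■■■■■■■
                                  ┃┃■■■■■■■■■■
                                  ┃┃■■■■■■■■■■
                                  ┃┃■■■■■■■■■■
                                  ┃┃■■■■■■■■■■
                                  ┃┃■■■■■■■■■■
                                  ┃┃■■■■■■■■■■
                                  ┃┃■■■■■■■■■■
                                  ┃┃■■■■■■■■■■
                                  ┃┃          
                                  ┃┃          
                                  ┃┃          
━━━━━━━━━━━━━━━━━━━━━━━━━━━━━━━━━━┛┃          
                                   ┃          
                                   ┃          


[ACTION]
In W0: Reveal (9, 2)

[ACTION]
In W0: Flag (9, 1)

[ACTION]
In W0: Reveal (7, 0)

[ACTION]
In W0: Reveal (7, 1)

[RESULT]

                                              
                                              
                                              
━━━━━━━━━━━━━━━━━━━━━━━━━━━━━━━━━━┓           
wingCanvas                        ┃           
──────────────────────────────────┨┏━━━━━━━━━━
                                  ┃┃ Minesweep
                                  ┃┠──────────
                                  ┃┃■■■■■■■■■■
                                  ┃┃■■■■■■■■■■
                                  ┃┃■■■■■■■■■■
                                  ┃┃■■■■■■■■■■
                                  ┃┃■■■■■■■■■■
                                  ┃┃■■■■■■■■■■
                                  ┃┃■■■■■■■■■■
                                  ┃┃11■■■■■■■■
                                  ┃┃■■■■■■■■■■
                                  ┃┃■⚑1■■■■■■■
                                  ┃┃          
                                  ┃┃          
                                  ┃┃          
━━━━━━━━━━━━━━━━━━━━━━━━━━━━━━━━━━┛┃          
                                   ┃          
                                   ┃          


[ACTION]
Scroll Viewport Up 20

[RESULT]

                                              
                                              
                                              
                                              
━━━━━━━━━━━━━━━━━━━━━━━━━━━━━━━━━━┓           
wingCanvas                        ┃           
──────────────────────────────────┨┏━━━━━━━━━━
                                  ┃┃ Minesweep
                                  ┃┠──────────
                                  ┃┃■■■■■■■■■■
                                  ┃┃■■■■■■■■■■
                                  ┃┃■■■■■■■■■■
                                  ┃┃■■■■■■■■■■
                                  ┃┃■■■■■■■■■■
                                  ┃┃■■■■■■■■■■
                                  ┃┃■■■■■■■■■■
                                  ┃┃11■■■■■■■■
                                  ┃┃■■■■■■■■■■
                                  ┃┃■⚑1■■■■■■■
                                  ┃┃          
                                  ┃┃          
                                  ┃┃          
━━━━━━━━━━━━━━━━━━━━━━━━━━━━━━━━━━┛┃          
                                   ┃          


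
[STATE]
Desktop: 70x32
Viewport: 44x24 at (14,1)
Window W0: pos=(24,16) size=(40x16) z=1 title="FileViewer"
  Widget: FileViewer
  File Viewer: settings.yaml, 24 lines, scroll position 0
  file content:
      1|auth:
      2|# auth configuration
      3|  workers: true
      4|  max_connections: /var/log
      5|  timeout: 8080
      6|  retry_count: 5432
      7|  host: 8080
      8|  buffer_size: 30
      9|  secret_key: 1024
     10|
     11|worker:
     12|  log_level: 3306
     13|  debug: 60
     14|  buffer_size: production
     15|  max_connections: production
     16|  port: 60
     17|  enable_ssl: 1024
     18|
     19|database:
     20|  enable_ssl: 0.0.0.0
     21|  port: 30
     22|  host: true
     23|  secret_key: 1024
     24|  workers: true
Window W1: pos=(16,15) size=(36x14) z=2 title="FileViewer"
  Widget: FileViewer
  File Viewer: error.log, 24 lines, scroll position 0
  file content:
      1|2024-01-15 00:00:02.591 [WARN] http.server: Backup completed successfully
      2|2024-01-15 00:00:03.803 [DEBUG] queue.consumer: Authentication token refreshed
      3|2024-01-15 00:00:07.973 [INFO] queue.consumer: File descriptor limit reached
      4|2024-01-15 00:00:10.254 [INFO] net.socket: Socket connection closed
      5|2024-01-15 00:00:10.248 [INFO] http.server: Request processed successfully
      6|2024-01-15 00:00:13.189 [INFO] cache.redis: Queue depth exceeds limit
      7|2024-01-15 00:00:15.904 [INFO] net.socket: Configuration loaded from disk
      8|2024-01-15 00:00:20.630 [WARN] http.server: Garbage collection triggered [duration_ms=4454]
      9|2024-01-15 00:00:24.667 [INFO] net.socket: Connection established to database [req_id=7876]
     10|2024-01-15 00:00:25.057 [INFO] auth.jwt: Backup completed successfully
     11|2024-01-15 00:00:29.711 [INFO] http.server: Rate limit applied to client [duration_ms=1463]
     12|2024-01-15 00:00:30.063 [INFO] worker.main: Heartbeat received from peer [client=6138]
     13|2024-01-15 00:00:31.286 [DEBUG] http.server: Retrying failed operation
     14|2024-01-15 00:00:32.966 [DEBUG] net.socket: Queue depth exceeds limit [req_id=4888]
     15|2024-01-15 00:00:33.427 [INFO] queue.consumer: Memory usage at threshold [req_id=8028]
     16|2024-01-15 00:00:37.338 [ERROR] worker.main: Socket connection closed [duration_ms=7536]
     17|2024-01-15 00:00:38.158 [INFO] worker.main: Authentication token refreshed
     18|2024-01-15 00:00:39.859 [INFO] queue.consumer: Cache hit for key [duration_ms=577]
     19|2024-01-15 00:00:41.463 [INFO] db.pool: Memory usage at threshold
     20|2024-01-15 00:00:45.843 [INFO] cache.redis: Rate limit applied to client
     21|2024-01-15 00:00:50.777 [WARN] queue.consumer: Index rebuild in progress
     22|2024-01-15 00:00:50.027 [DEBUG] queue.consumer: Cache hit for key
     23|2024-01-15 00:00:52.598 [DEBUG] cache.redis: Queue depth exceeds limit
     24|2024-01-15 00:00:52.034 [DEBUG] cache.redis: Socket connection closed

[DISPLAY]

                                            
                                            
                                            
                                            
                                            
                                            
                                            
                                            
                                            
                                            
                                            
                                            
                                            
                                            
  ┏━━━━━━━━━━━━━━━━━━━━━━━━━━━━━━━━━━┓      
  ┃ FileViewer                       ┃━━━━━━
  ┠──────────────────────────────────┨      
  ┃2024-01-15 00:00:02.591 [WARN] ht▲┃──────
  ┃2024-01-15 00:00:03.803 [DEBUG] q█┃      
  ┃2024-01-15 00:00:07.973 [INFO] qu░┃      
  ┃2024-01-15 00:00:10.254 [INFO] ne░┃      
  ┃2024-01-15 00:00:10.248 [INFO] ht░┃      
  ┃2024-01-15 00:00:13.189 [INFO] ca░┃      
  ┃2024-01-15 00:00:15.904 [INFO] ne░┃      


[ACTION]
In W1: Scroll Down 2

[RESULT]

                                            
                                            
                                            
                                            
                                            
                                            
                                            
                                            
                                            
                                            
                                            
                                            
                                            
                                            
  ┏━━━━━━━━━━━━━━━━━━━━━━━━━━━━━━━━━━┓      
  ┃ FileViewer                       ┃━━━━━━
  ┠──────────────────────────────────┨      
  ┃2024-01-15 00:00:07.973 [INFO] qu▲┃──────
  ┃2024-01-15 00:00:10.254 [INFO] ne░┃      
  ┃2024-01-15 00:00:10.248 [INFO] ht█┃      
  ┃2024-01-15 00:00:13.189 [INFO] ca░┃      
  ┃2024-01-15 00:00:15.904 [INFO] ne░┃      
  ┃2024-01-15 00:00:20.630 [WARN] ht░┃      
  ┃2024-01-15 00:00:24.667 [INFO] ne░┃      


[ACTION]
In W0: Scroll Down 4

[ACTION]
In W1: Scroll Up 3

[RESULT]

                                            
                                            
                                            
                                            
                                            
                                            
                                            
                                            
                                            
                                            
                                            
                                            
                                            
                                            
  ┏━━━━━━━━━━━━━━━━━━━━━━━━━━━━━━━━━━┓      
  ┃ FileViewer                       ┃━━━━━━
  ┠──────────────────────────────────┨      
  ┃2024-01-15 00:00:02.591 [WARN] ht▲┃──────
  ┃2024-01-15 00:00:03.803 [DEBUG] q█┃      
  ┃2024-01-15 00:00:07.973 [INFO] qu░┃      
  ┃2024-01-15 00:00:10.254 [INFO] ne░┃      
  ┃2024-01-15 00:00:10.248 [INFO] ht░┃      
  ┃2024-01-15 00:00:13.189 [INFO] ca░┃      
  ┃2024-01-15 00:00:15.904 [INFO] ne░┃      


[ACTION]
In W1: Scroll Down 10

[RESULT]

                                            
                                            
                                            
                                            
                                            
                                            
                                            
                                            
                                            
                                            
                                            
                                            
                                            
                                            
  ┏━━━━━━━━━━━━━━━━━━━━━━━━━━━━━━━━━━┓      
  ┃ FileViewer                       ┃━━━━━━
  ┠──────────────────────────────────┨      
  ┃2024-01-15 00:00:29.711 [INFO] ht▲┃──────
  ┃2024-01-15 00:00:30.063 [INFO] wo░┃      
  ┃2024-01-15 00:00:31.286 [DEBUG] h░┃      
  ┃2024-01-15 00:00:32.966 [DEBUG] n░┃      
  ┃2024-01-15 00:00:33.427 [INFO] qu░┃      
  ┃2024-01-15 00:00:37.338 [ERROR] w░┃      
  ┃2024-01-15 00:00:38.158 [INFO] wo█┃      


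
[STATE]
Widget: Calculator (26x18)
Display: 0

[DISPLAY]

                         0
┌───┬───┬───┬───┐         
│ 7 │ 8 │ 9 │ ÷ │         
├───┼───┼───┼───┤         
│ 4 │ 5 │ 6 │ × │         
├───┼───┼───┼───┤         
│ 1 │ 2 │ 3 │ - │         
├───┼───┼───┼───┤         
│ 0 │ . │ = │ + │         
├───┼───┼───┼───┤         
│ C │ MC│ MR│ M+│         
└───┴───┴───┴───┘         
                          
                          
                          
                          
                          
                          


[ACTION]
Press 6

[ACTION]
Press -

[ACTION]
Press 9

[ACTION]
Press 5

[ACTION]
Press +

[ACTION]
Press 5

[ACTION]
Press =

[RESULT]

                       -84
┌───┬───┬───┬───┐         
│ 7 │ 8 │ 9 │ ÷ │         
├───┼───┼───┼───┤         
│ 4 │ 5 │ 6 │ × │         
├───┼───┼───┼───┤         
│ 1 │ 2 │ 3 │ - │         
├───┼───┼───┼───┤         
│ 0 │ . │ = │ + │         
├───┼───┼───┼───┤         
│ C │ MC│ MR│ M+│         
└───┴───┴───┴───┘         
                          
                          
                          
                          
                          
                          


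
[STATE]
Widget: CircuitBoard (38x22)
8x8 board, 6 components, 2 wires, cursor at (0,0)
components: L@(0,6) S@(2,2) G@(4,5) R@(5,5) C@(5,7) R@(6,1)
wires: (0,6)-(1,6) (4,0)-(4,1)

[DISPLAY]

   0 1 2 3 4 5 6 7                    
0  [.]                      L         
                            │         
1                           ·         
                                      
2           S                         
                                      
3                                     
                                      
4   · ─ ·               G             
                                      
5                       R       C     
                                      
6       R                             
                                      
7                                     
Cursor: (0,0)                         
                                      
                                      
                                      
                                      
                                      


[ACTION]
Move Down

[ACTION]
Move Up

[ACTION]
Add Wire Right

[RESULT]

   0 1 2 3 4 5 6 7                    
0  [.]─ ·                   L         
                            │         
1                           ·         
                                      
2           S                         
                                      
3                                     
                                      
4   · ─ ·               G             
                                      
5                       R       C     
                                      
6       R                             
                                      
7                                     
Cursor: (0,0)                         
                                      
                                      
                                      
                                      
                                      


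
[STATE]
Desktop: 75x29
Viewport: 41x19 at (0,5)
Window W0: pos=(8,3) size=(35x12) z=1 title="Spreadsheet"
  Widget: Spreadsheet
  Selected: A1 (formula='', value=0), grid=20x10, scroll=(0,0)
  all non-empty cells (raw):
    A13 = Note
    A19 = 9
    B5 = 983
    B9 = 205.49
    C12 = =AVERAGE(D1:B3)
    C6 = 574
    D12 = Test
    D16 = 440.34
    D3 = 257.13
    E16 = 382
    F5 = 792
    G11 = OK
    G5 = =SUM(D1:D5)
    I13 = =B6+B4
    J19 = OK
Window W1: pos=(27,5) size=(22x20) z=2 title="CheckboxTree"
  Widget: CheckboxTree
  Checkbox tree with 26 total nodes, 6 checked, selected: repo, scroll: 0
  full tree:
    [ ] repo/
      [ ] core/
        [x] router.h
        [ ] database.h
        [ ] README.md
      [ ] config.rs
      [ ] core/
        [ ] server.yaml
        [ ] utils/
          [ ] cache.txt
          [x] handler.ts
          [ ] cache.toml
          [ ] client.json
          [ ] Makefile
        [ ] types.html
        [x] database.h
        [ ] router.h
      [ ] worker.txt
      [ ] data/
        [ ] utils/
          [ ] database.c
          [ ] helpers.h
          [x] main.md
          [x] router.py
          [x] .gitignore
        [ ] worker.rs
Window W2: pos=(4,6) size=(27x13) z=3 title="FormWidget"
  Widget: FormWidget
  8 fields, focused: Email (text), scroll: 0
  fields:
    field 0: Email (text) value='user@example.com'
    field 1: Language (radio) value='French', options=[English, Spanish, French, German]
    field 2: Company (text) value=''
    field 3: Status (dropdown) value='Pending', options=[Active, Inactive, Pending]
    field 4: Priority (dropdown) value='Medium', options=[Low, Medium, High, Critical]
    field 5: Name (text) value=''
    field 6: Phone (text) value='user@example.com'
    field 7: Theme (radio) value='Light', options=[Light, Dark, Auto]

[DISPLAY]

        ┠──────────────────┏━━━━━━━━━━━━━
    ┏━━━━━━━━━━━━━━━━━━━━━━━━━┓eckboxTree
    ┃ FormWidget              ┃──────────
    ┠─────────────────────────┨] repo/   
    ┃> Email:      [user@exam]┃[-] core/ 
    ┃  Language:   ( ) English┃  [x] rout
    ┃  Company:    [         ]┃  [ ] data
    ┃  Status:     [Pending ▼]┃  [ ] READ
    ┃  Priority:   [Medium  ▼]┃[ ] config
    ┃  Name:       [         ]┃[-] core/ 
    ┃  Phone:      [user@exam]┃  [ ] serv
    ┃  Theme:      (●) Light  ┃  [-] util
    ┃                         ┃    [ ] ca
    ┗━━━━━━━━━━━━━━━━━━━━━━━━━┛    [x] ha
                           ┃       [ ] ca
                           ┃       [ ] cl
                           ┃       [ ] Ma
                           ┃     [ ] type
                           ┃     [x] data


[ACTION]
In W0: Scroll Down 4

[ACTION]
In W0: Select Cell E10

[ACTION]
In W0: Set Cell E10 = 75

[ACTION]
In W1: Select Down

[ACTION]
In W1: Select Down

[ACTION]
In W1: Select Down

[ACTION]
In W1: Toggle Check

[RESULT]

        ┠──────────────────┏━━━━━━━━━━━━━
    ┏━━━━━━━━━━━━━━━━━━━━━━━━━┓eckboxTree
    ┃ FormWidget              ┃──────────
    ┠─────────────────────────┨] repo/   
    ┃> Email:      [user@exam]┃[-] core/ 
    ┃  Language:   ( ) English┃  [x] rout
    ┃  Company:    [         ]┃  [x] data
    ┃  Status:     [Pending ▼]┃  [ ] READ
    ┃  Priority:   [Medium  ▼]┃[ ] config
    ┃  Name:       [         ]┃[-] core/ 
    ┃  Phone:      [user@exam]┃  [ ] serv
    ┃  Theme:      (●) Light  ┃  [-] util
    ┃                         ┃    [ ] ca
    ┗━━━━━━━━━━━━━━━━━━━━━━━━━┛    [x] ha
                           ┃       [ ] ca
                           ┃       [ ] cl
                           ┃       [ ] Ma
                           ┃     [ ] type
                           ┃     [x] data


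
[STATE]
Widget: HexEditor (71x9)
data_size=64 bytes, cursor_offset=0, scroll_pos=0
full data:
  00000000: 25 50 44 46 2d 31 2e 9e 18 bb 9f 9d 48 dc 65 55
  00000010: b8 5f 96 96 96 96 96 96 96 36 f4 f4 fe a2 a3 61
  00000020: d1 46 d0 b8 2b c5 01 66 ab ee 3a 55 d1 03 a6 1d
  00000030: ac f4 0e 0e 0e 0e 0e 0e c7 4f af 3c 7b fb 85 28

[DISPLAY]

00000000  25 50 44 46 2d 31 2e 9e  18 bb 9f 9d 48 dc 65 55  |%PDF-1....
00000010  b8 5f 96 96 96 96 96 96  96 36 f4 f4 fe a2 a3 61  |._.......6
00000020  d1 46 d0 b8 2b c5 01 66  ab ee 3a 55 d1 03 a6 1d  |.F..+..f..
00000030  ac f4 0e 0e 0e 0e 0e 0e  c7 4f af 3c 7b fb 85 28  |.........O
                                                                       
                                                                       
                                                                       
                                                                       
                                                                       


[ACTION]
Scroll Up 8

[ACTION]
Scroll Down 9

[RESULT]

00000030  ac f4 0e 0e 0e 0e 0e 0e  c7 4f af 3c 7b fb 85 28  |.........O
                                                                       
                                                                       
                                                                       
                                                                       
                                                                       
                                                                       
                                                                       
                                                                       


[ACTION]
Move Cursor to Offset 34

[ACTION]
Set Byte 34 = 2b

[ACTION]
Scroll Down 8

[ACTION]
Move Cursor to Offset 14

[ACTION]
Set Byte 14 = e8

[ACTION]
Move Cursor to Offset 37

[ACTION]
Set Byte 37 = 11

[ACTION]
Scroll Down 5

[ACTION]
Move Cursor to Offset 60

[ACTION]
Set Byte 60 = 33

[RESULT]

00000030  ac f4 0e 0e 0e 0e 0e 0e  c7 4f af 3c 33 fb 85 28  |.........O
                                                                       
                                                                       
                                                                       
                                                                       
                                                                       
                                                                       
                                                                       
                                                                       


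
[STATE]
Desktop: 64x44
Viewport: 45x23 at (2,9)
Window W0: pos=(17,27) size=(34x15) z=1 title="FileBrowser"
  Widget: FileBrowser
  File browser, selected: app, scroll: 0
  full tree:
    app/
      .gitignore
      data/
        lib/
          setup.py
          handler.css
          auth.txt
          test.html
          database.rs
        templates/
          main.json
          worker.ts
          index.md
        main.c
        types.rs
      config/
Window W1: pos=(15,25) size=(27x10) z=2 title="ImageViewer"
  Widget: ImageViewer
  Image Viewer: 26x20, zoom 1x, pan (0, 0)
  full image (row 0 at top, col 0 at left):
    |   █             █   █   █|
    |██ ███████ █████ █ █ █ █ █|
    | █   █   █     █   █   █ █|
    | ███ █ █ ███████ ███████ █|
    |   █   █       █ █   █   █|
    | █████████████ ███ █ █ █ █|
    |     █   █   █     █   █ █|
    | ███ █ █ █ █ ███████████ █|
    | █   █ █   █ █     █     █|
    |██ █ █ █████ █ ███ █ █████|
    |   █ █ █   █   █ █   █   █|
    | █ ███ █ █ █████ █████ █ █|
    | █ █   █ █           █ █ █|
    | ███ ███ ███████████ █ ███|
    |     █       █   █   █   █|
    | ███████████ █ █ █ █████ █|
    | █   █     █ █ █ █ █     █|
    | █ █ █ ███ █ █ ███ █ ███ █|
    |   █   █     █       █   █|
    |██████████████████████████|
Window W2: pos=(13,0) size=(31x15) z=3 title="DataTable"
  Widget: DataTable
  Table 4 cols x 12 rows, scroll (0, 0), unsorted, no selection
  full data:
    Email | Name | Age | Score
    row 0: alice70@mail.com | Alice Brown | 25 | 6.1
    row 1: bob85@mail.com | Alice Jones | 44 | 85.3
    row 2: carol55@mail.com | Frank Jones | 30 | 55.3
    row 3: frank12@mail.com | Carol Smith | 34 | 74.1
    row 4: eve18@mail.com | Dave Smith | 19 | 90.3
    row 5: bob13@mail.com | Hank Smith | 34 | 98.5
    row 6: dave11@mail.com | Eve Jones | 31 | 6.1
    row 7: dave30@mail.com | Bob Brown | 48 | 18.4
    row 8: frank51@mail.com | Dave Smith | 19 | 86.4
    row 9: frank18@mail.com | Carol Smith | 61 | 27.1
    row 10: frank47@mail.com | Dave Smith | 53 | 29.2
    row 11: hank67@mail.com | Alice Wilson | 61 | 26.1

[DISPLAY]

           ┃eve18@mail.com  │Dave Smith  ┃   
           ┃bob13@mail.com  │Hank Smith  ┃   
           ┃dave11@mail.com │Eve Jones   ┃   
           ┃dave30@mail.com │Bob Brown   ┃   
           ┃frank51@mail.com│Dave Smith  ┃   
           ┗━━━━━━━━━━━━━━━━━━━━━━━━━━━━━┛   
                                             
                                             
                                             
                                             
                                             
                                             
                                             
                                             
                                             
                                             
             ┏━━━━━━━━━━━━━━━━━━━━━━━━━┓     
             ┃ ImageViewer             ┃     
             ┠─────────────────────────┨━━━━━
             ┃   █             █   █   ┃     
             ┃██ ███████ █████ █ █ █ █ ┃─────
             ┃ █   █   █     █   █   █ ┃     
             ┃ ███ █ █ ███████ ███████ ┃     


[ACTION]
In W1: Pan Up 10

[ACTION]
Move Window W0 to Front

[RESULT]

           ┃eve18@mail.com  │Dave Smith  ┃   
           ┃bob13@mail.com  │Hank Smith  ┃   
           ┃dave11@mail.com │Eve Jones   ┃   
           ┃dave30@mail.com │Bob Brown   ┃   
           ┃frank51@mail.com│Dave Smith  ┃   
           ┗━━━━━━━━━━━━━━━━━━━━━━━━━━━━━┛   
                                             
                                             
                                             
                                             
                                             
                                             
                                             
                                             
                                             
                                             
             ┏━━━━━━━━━━━━━━━━━━━━━━━━━┓     
             ┃ ImageViewer             ┃     
             ┠─┏━━━━━━━━━━━━━━━━━━━━━━━━━━━━━
             ┃ ┃ FileBrowser                 
             ┃█┠─────────────────────────────
             ┃ ┃> [-] app/                   
             ┃ ┃    .gitignore               
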